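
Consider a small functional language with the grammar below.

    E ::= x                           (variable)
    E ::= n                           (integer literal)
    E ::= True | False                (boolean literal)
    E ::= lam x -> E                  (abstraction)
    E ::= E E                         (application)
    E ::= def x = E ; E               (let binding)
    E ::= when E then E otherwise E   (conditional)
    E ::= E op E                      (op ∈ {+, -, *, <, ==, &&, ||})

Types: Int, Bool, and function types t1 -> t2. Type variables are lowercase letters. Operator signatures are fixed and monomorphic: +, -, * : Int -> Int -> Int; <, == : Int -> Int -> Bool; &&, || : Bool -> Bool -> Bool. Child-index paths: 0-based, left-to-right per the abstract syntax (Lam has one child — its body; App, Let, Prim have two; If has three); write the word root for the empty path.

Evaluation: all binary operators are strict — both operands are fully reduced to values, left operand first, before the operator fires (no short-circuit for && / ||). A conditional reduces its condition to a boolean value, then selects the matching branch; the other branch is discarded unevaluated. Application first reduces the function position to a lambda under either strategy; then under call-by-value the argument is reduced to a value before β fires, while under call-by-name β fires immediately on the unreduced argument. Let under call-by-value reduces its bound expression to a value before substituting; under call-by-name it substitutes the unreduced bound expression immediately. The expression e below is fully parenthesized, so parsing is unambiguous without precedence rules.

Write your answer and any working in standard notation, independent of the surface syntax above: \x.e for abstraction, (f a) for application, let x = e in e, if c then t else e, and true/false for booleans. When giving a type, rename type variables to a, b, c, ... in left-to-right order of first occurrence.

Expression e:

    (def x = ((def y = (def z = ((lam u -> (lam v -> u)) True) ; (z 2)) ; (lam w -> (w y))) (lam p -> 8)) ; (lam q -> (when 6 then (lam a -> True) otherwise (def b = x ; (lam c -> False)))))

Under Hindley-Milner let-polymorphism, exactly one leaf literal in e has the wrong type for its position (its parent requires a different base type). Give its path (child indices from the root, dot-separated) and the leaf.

Derivation:
u : a
\v._ : b -> a
\u._ : a -> b -> a
  unify a -> b -> a ~ Bool -> c
  unify a ~ Bool
  unify b -> Bool ~ c
_ _ : b -> Bool
let z : forall. b -> Bool
z : d -> Bool
  unify d -> Bool ~ Int -> e
  unify d ~ Int
  unify Bool ~ e
_ _ : Bool
let y : Bool
w : f
y : Bool
  unify f ~ Bool -> g
_ _ : g
\w._ : (Bool -> g) -> g
\p._ : h -> Int
  unify (Bool -> g) -> g ~ (h -> Int) -> i
  unify Bool -> g ~ h -> Int
  unify Bool ~ h
  unify g ~ Int
  unify Int ~ i
_ _ : Int
let x : Int
  unify Int ~ Bool
  FAIL: mismatch Int ~ Bool

Answer: 1.0.0 : 6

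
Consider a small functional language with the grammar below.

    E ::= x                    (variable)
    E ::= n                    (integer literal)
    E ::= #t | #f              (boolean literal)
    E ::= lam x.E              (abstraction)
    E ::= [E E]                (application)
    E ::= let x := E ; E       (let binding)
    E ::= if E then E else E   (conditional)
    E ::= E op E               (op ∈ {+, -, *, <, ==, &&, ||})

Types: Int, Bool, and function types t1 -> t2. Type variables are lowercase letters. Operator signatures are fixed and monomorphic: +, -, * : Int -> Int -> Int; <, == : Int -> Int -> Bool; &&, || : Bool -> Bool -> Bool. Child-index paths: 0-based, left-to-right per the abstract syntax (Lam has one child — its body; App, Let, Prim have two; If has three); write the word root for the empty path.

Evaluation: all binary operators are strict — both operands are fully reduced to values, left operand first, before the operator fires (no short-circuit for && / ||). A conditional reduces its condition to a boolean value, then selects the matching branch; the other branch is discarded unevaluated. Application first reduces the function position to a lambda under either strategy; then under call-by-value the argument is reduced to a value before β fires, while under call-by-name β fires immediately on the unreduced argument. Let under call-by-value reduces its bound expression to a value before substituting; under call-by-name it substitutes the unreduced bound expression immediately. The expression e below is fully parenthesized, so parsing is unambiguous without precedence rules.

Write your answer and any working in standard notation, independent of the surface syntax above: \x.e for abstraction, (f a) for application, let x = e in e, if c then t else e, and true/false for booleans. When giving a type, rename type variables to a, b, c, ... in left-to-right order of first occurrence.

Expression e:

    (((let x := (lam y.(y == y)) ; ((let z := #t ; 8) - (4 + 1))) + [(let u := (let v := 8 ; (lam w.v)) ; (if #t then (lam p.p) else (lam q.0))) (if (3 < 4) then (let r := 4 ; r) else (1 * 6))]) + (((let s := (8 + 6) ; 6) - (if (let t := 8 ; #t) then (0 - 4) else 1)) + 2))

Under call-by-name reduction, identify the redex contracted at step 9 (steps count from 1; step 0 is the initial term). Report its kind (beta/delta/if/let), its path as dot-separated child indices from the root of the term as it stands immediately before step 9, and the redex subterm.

Working:
step 0: (((let x = (\y.(y == y)) in ((let z = true in 8) - (4 + 1))) + ((let u = (let v = 8 in (\w.v)) in (if true then (\p.p) else (\q.0))) (if (3 < 4) then (let r = 4 in r) else (1 * 6)))) + (((let s = (8 + 6) in 6) - (if (let t = 8 in true) then (0 - 4) else 1)) + 2))
step 1: [let@0.0] ((((let z = true in 8) - (4 + 1)) + ((let u = (let v = 8 in (\w.v)) in (if true then (\p.p) else (\q.0))) (if (3 < 4) then (let r = 4 in r) else (1 * 6)))) + (((let s = (8 + 6) in 6) - (if (let t = 8 in true) then (0 - 4) else 1)) + 2))
step 2: [let@0.0.0] (((8 - (4 + 1)) + ((let u = (let v = 8 in (\w.v)) in (if true then (\p.p) else (\q.0))) (if (3 < 4) then (let r = 4 in r) else (1 * 6)))) + (((let s = (8 + 6) in 6) - (if (let t = 8 in true) then (0 - 4) else 1)) + 2))
step 3: [delta@0.0.1] (((8 - 5) + ((let u = (let v = 8 in (\w.v)) in (if true then (\p.p) else (\q.0))) (if (3 < 4) then (let r = 4 in r) else (1 * 6)))) + (((let s = (8 + 6) in 6) - (if (let t = 8 in true) then (0 - 4) else 1)) + 2))
step 4: [delta@0.0] ((3 + ((let u = (let v = 8 in (\w.v)) in (if true then (\p.p) else (\q.0))) (if (3 < 4) then (let r = 4 in r) else (1 * 6)))) + (((let s = (8 + 6) in 6) - (if (let t = 8 in true) then (0 - 4) else 1)) + 2))
step 5: [let@0.1.0] ((3 + ((if true then (\p.p) else (\q.0)) (if (3 < 4) then (let r = 4 in r) else (1 * 6)))) + (((let s = (8 + 6) in 6) - (if (let t = 8 in true) then (0 - 4) else 1)) + 2))
step 6: [if@0.1.0] ((3 + ((\p.p) (if (3 < 4) then (let r = 4 in r) else (1 * 6)))) + (((let s = (8 + 6) in 6) - (if (let t = 8 in true) then (0 - 4) else 1)) + 2))
step 7: [beta@0.1] ((3 + (if (3 < 4) then (let r = 4 in r) else (1 * 6))) + (((let s = (8 + 6) in 6) - (if (let t = 8 in true) then (0 - 4) else 1)) + 2))
step 8: [delta@0.1.0] ((3 + (if true then (let r = 4 in r) else (1 * 6))) + (((let s = (8 + 6) in 6) - (if (let t = 8 in true) then (0 - 4) else 1)) + 2))
step 9: [if@0.1] ((3 + (let r = 4 in r)) + (((let s = (8 + 6) in 6) - (if (let t = 8 in true) then (0 - 4) else 1)) + 2))

Answer: if at 0.1 : (if true then (let r = 4 in r) else (1 * 6))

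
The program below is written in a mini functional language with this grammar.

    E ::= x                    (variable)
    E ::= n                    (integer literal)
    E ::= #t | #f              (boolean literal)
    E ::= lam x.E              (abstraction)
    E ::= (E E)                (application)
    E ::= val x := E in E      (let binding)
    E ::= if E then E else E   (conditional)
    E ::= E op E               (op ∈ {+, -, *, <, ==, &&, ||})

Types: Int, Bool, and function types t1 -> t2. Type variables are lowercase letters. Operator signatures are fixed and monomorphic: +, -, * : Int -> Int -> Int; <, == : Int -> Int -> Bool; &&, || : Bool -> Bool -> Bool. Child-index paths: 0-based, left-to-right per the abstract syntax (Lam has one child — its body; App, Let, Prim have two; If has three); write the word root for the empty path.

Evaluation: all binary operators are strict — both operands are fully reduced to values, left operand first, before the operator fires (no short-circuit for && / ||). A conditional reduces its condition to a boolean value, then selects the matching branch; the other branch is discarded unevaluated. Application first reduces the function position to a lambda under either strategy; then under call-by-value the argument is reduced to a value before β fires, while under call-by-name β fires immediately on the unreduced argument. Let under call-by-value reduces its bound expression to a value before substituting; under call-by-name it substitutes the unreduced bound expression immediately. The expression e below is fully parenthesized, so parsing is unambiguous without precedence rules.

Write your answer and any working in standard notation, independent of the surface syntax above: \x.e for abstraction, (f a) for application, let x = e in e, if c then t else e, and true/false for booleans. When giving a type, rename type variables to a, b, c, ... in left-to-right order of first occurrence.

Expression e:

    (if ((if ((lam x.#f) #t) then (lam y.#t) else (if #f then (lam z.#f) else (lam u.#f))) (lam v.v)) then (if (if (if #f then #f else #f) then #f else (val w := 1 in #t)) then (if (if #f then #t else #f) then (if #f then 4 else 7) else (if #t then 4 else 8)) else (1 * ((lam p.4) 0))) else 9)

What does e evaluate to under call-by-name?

Working:
step 0: (if ((if ((\x.false) true) then (\y.true) else (if false then (\z.false) else (\u.false))) (\v.v)) then (if (if (if false then false else false) then false else (let w = 1 in true)) then (if (if false then true else false) then (if false then 4 else 7) else (if true then 4 else 8)) else (1 * ((\p.4) 0))) else 9)
step 1: [beta@0.0.0] (if ((if false then (\y.true) else (if false then (\z.false) else (\u.false))) (\v.v)) then (if (if (if false then false else false) then false else (let w = 1 in true)) then (if (if false then true else false) then (if false then 4 else 7) else (if true then 4 else 8)) else (1 * ((\p.4) 0))) else 9)
step 2: [if@0.0] (if ((if false then (\z.false) else (\u.false)) (\v.v)) then (if (if (if false then false else false) then false else (let w = 1 in true)) then (if (if false then true else false) then (if false then 4 else 7) else (if true then 4 else 8)) else (1 * ((\p.4) 0))) else 9)
step 3: [if@0.0] (if ((\u.false) (\v.v)) then (if (if (if false then false else false) then false else (let w = 1 in true)) then (if (if false then true else false) then (if false then 4 else 7) else (if true then 4 else 8)) else (1 * ((\p.4) 0))) else 9)
step 4: [beta@0] (if false then (if (if (if false then false else false) then false else (let w = 1 in true)) then (if (if false then true else false) then (if false then 4 else 7) else (if true then 4 else 8)) else (1 * ((\p.4) 0))) else 9)
step 5: [if@root] 9

Answer: 9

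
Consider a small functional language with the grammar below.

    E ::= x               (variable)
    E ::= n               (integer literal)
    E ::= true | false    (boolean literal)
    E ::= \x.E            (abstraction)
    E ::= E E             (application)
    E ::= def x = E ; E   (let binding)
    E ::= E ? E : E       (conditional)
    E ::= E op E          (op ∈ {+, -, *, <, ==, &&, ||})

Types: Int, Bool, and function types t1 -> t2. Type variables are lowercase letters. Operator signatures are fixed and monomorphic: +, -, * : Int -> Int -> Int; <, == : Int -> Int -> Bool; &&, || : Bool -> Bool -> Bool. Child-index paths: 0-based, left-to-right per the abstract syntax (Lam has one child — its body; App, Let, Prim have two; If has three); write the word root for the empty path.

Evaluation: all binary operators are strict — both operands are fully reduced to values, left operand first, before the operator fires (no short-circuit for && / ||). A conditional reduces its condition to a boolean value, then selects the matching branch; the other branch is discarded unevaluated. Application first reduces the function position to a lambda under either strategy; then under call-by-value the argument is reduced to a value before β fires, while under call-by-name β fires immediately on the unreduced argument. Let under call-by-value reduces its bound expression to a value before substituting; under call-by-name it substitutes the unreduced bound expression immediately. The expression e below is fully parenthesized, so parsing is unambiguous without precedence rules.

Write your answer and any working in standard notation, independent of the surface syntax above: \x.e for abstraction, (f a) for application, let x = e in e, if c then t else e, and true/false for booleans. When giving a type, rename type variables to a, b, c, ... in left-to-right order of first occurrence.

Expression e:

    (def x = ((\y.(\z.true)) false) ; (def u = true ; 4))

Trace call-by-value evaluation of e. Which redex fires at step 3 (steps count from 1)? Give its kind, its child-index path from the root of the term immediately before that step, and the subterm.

Answer: let at root : (let u = true in 4)

Trace:
step 0: (let x = ((\y.(\z.true)) false) in (let u = true in 4))
step 1: [beta@0] (let x = (\z.true) in (let u = true in 4))
step 2: [let@root] (let u = true in 4)
step 3: [let@root] 4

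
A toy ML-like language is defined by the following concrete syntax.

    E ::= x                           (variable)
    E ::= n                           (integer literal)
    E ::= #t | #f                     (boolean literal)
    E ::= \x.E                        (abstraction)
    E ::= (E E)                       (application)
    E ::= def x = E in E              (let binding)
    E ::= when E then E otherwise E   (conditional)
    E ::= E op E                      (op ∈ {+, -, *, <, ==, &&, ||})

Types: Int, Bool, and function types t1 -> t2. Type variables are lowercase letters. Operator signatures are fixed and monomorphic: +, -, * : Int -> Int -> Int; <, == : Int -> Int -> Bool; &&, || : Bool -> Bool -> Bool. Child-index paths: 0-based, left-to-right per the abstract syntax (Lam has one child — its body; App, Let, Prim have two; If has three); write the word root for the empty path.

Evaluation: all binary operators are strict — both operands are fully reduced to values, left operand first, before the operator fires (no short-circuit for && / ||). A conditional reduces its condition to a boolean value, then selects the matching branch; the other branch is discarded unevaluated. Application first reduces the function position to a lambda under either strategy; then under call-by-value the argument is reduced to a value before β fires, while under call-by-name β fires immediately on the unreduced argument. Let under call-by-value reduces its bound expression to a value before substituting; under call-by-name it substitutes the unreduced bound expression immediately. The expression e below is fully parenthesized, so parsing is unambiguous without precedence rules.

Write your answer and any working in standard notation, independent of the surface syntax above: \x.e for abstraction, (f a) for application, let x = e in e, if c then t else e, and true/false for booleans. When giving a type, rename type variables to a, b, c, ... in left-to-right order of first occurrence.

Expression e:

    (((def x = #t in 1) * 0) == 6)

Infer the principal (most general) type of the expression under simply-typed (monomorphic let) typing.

Answer: Bool

Trace:
let x : Bool
  unify Int ~ Int
  unify Int ~ Int
  unify Int ~ Int
  unify Int ~ Int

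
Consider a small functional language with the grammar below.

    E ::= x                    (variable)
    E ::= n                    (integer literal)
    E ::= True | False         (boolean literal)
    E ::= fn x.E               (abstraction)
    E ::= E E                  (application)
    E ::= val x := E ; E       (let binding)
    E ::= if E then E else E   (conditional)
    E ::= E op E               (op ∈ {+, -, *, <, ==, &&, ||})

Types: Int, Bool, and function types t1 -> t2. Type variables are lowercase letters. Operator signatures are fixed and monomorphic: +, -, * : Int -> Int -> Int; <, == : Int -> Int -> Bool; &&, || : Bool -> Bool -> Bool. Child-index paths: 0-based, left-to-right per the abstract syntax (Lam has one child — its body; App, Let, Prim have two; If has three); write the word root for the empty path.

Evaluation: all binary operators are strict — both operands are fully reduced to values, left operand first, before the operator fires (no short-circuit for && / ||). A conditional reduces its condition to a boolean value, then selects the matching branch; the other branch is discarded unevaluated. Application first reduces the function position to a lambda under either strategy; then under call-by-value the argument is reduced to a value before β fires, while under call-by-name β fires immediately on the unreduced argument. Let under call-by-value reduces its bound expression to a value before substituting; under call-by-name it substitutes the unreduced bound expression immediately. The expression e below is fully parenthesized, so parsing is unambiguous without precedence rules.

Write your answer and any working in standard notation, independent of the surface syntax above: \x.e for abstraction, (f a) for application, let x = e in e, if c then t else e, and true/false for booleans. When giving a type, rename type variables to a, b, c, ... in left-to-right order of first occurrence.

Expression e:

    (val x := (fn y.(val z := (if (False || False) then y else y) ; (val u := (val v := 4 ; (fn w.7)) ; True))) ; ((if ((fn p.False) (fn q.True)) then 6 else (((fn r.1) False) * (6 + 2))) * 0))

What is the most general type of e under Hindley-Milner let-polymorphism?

Derivation:
  unify Bool ~ Bool
  unify Bool ~ Bool
  unify Bool ~ Bool
y : a
y : a
  unify a ~ a
let z : a
let v : Int
\w._ : b -> Int
let u : forall. b -> Int
\y._ : a -> Bool
let x : forall. a -> Bool
\p._ : c -> Bool
\q._ : d -> Bool
  unify c -> Bool ~ (d -> Bool) -> e
  unify c ~ d -> Bool
  unify Bool ~ e
_ _ : Bool
  unify Bool ~ Bool
\r._ : f -> Int
  unify f -> Int ~ Bool -> g
  unify f ~ Bool
  unify Int ~ g
_ _ : Int
  unify Int ~ Int
  unify Int ~ Int
  unify Int ~ Int
  unify Int ~ Int
  unify Int ~ Int
  unify Int ~ Int
  unify Int ~ Int

Answer: Int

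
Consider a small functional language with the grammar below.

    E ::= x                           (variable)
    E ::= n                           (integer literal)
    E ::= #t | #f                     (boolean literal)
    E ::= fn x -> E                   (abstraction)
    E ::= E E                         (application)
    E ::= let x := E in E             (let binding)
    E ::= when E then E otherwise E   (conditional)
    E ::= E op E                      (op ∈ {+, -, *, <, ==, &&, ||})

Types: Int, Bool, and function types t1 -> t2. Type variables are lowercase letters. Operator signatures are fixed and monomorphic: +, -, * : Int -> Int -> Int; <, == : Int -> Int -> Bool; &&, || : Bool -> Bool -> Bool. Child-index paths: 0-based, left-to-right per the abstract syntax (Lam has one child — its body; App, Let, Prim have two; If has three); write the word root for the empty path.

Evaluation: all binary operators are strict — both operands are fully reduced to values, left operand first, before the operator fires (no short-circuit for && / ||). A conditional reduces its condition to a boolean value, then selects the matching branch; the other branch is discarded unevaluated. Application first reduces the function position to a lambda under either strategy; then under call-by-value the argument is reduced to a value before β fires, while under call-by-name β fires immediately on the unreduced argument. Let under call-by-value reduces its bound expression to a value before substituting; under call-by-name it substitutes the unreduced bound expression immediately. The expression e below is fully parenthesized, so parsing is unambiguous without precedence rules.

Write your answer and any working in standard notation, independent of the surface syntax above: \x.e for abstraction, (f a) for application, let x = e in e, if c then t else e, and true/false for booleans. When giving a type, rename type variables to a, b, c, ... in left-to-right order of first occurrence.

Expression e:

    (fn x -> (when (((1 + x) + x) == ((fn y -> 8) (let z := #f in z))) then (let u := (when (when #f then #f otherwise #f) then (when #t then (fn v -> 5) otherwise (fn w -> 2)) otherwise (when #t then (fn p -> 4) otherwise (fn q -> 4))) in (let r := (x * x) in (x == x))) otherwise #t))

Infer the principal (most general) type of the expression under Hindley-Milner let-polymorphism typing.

Trace:
  unify Int ~ Int
x : a
  unify a ~ Int
  unify Int ~ Int
x : Int
  unify Int ~ Int
  unify Int ~ Int
\y._ : b -> Int
let z : Bool
z : Bool
  unify b -> Int ~ Bool -> c
  unify b ~ Bool
  unify Int ~ c
_ _ : Int
  unify Int ~ Int
  unify Bool ~ Bool
  unify Bool ~ Bool
  unify Bool ~ Bool
  unify Bool ~ Bool
  unify Bool ~ Bool
\v._ : d -> Int
\w._ : e -> Int
  unify d -> Int ~ e -> Int
  unify d ~ e
  unify Int ~ Int
  unify Bool ~ Bool
\p._ : f -> Int
\q._ : g -> Int
  unify f -> Int ~ g -> Int
  unify f ~ g
  unify Int ~ Int
  unify e -> Int ~ g -> Int
  unify e ~ g
  unify Int ~ Int
let u : forall. g -> Int
x : Int
  unify Int ~ Int
x : Int
  unify Int ~ Int
let r : Int
x : Int
  unify Int ~ Int
x : Int
  unify Int ~ Int
  unify Bool ~ Bool
\x._ : Int -> Bool

Answer: Int -> Bool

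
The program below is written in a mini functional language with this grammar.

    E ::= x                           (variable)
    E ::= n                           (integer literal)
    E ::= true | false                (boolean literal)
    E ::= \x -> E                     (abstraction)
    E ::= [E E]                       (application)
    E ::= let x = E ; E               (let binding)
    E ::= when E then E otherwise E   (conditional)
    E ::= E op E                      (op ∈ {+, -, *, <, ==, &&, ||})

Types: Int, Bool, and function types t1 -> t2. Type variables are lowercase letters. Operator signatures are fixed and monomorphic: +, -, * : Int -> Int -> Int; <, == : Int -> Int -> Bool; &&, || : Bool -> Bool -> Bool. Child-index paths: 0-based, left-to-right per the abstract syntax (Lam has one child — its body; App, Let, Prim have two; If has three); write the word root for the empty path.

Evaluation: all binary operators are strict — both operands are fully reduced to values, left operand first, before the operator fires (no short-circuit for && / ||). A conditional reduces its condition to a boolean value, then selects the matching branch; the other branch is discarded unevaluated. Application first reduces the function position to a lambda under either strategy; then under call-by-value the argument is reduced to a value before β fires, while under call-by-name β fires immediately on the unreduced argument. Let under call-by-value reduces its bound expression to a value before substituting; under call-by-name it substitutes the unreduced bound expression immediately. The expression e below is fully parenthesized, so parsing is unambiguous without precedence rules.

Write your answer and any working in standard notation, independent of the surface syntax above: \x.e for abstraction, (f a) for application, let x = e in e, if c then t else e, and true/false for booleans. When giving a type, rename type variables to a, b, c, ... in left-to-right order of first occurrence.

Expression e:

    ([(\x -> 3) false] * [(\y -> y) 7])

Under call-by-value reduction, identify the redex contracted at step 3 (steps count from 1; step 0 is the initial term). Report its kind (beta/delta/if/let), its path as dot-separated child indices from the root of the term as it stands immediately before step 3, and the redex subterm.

Working:
step 0: (((\x.3) false) * ((\y.y) 7))
step 1: [beta@0] (3 * ((\y.y) 7))
step 2: [beta@1] (3 * 7)
step 3: [delta@root] 21

Answer: delta at root : (3 * 7)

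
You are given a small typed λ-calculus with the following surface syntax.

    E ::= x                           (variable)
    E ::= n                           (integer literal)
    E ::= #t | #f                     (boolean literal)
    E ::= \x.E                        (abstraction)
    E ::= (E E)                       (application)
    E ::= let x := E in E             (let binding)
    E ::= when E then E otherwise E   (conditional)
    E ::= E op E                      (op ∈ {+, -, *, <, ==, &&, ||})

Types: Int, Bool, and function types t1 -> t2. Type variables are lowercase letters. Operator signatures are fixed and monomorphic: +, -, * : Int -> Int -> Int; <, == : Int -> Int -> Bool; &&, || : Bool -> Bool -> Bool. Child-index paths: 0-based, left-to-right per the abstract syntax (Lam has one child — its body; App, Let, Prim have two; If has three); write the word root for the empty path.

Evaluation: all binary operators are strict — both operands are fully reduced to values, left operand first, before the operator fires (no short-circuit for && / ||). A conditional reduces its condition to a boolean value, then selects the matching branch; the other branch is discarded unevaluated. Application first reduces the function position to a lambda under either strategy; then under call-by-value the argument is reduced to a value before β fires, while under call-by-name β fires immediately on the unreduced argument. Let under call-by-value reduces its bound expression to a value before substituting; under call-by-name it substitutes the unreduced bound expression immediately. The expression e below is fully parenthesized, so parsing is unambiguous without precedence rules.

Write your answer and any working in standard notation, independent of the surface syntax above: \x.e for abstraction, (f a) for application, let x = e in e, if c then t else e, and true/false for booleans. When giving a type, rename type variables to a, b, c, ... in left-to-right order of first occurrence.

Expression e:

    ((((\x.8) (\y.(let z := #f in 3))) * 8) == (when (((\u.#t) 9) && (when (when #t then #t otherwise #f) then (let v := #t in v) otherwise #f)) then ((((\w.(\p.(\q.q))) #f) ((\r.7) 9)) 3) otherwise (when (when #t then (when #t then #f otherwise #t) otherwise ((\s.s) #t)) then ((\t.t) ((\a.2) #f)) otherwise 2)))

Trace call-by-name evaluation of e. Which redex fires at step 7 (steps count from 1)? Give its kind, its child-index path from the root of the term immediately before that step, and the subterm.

Answer: delta at 1.0 : (true && true)

Derivation:
step 0: ((((\x.8) (\y.(let z = false in 3))) * 8) == (if (((\u.true) 9) && (if (if true then true else false) then (let v = true in v) else false)) then ((((\w.(\p.(\q.q))) false) ((\r.7) 9)) 3) else (if (if true then (if true then false else true) else ((\s.s) true)) then ((\t.t) ((\a.2) false)) else 2)))
step 1: [beta@0.0] ((8 * 8) == (if (((\u.true) 9) && (if (if true then true else false) then (let v = true in v) else false)) then ((((\w.(\p.(\q.q))) false) ((\r.7) 9)) 3) else (if (if true then (if true then false else true) else ((\s.s) true)) then ((\t.t) ((\a.2) false)) else 2)))
step 2: [delta@0] (64 == (if (((\u.true) 9) && (if (if true then true else false) then (let v = true in v) else false)) then ((((\w.(\p.(\q.q))) false) ((\r.7) 9)) 3) else (if (if true then (if true then false else true) else ((\s.s) true)) then ((\t.t) ((\a.2) false)) else 2)))
step 3: [beta@1.0.0] (64 == (if (true && (if (if true then true else false) then (let v = true in v) else false)) then ((((\w.(\p.(\q.q))) false) ((\r.7) 9)) 3) else (if (if true then (if true then false else true) else ((\s.s) true)) then ((\t.t) ((\a.2) false)) else 2)))
step 4: [if@1.0.1.0] (64 == (if (true && (if true then (let v = true in v) else false)) then ((((\w.(\p.(\q.q))) false) ((\r.7) 9)) 3) else (if (if true then (if true then false else true) else ((\s.s) true)) then ((\t.t) ((\a.2) false)) else 2)))
step 5: [if@1.0.1] (64 == (if (true && (let v = true in v)) then ((((\w.(\p.(\q.q))) false) ((\r.7) 9)) 3) else (if (if true then (if true then false else true) else ((\s.s) true)) then ((\t.t) ((\a.2) false)) else 2)))
step 6: [let@1.0.1] (64 == (if (true && true) then ((((\w.(\p.(\q.q))) false) ((\r.7) 9)) 3) else (if (if true then (if true then false else true) else ((\s.s) true)) then ((\t.t) ((\a.2) false)) else 2)))
step 7: [delta@1.0] (64 == (if true then ((((\w.(\p.(\q.q))) false) ((\r.7) 9)) 3) else (if (if true then (if true then false else true) else ((\s.s) true)) then ((\t.t) ((\a.2) false)) else 2)))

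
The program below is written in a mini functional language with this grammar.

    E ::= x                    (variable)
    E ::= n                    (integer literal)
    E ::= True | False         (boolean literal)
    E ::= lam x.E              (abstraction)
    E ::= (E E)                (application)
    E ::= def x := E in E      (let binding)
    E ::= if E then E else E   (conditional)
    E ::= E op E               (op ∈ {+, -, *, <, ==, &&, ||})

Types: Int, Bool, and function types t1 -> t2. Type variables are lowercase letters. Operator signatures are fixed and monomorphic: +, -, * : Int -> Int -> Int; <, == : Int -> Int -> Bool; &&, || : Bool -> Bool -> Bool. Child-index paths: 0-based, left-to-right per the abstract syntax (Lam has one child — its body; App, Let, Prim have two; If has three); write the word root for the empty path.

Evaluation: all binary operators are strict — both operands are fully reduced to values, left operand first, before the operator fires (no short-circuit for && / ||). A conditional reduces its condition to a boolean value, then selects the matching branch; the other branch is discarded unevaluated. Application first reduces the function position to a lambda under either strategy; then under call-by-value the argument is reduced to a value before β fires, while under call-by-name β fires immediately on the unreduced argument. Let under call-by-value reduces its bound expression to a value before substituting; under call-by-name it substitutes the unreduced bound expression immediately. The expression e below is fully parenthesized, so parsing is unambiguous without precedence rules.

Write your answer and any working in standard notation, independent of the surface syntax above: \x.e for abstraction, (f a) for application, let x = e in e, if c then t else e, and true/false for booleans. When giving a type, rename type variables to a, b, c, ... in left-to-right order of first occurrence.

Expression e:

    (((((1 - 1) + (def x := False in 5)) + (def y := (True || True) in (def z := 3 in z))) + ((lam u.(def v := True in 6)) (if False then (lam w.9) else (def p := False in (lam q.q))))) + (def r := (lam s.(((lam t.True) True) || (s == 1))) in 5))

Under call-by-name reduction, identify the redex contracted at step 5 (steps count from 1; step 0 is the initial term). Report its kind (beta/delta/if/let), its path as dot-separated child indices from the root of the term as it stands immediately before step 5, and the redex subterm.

Answer: let at 0.0.1 : (let z = 3 in z)

Working:
step 0: (((((1 - 1) + (let x = false in 5)) + (let y = (true || true) in (let z = 3 in z))) + ((\u.(let v = true in 6)) (if false then (\w.9) else (let p = false in (\q.q))))) + (let r = (\s.(((\t.true) true) || (s == 1))) in 5))
step 1: [delta@0.0.0.0] ((((0 + (let x = false in 5)) + (let y = (true || true) in (let z = 3 in z))) + ((\u.(let v = true in 6)) (if false then (\w.9) else (let p = false in (\q.q))))) + (let r = (\s.(((\t.true) true) || (s == 1))) in 5))
step 2: [let@0.0.0.1] ((((0 + 5) + (let y = (true || true) in (let z = 3 in z))) + ((\u.(let v = true in 6)) (if false then (\w.9) else (let p = false in (\q.q))))) + (let r = (\s.(((\t.true) true) || (s == 1))) in 5))
step 3: [delta@0.0.0] (((5 + (let y = (true || true) in (let z = 3 in z))) + ((\u.(let v = true in 6)) (if false then (\w.9) else (let p = false in (\q.q))))) + (let r = (\s.(((\t.true) true) || (s == 1))) in 5))
step 4: [let@0.0.1] (((5 + (let z = 3 in z)) + ((\u.(let v = true in 6)) (if false then (\w.9) else (let p = false in (\q.q))))) + (let r = (\s.(((\t.true) true) || (s == 1))) in 5))
step 5: [let@0.0.1] (((5 + 3) + ((\u.(let v = true in 6)) (if false then (\w.9) else (let p = false in (\q.q))))) + (let r = (\s.(((\t.true) true) || (s == 1))) in 5))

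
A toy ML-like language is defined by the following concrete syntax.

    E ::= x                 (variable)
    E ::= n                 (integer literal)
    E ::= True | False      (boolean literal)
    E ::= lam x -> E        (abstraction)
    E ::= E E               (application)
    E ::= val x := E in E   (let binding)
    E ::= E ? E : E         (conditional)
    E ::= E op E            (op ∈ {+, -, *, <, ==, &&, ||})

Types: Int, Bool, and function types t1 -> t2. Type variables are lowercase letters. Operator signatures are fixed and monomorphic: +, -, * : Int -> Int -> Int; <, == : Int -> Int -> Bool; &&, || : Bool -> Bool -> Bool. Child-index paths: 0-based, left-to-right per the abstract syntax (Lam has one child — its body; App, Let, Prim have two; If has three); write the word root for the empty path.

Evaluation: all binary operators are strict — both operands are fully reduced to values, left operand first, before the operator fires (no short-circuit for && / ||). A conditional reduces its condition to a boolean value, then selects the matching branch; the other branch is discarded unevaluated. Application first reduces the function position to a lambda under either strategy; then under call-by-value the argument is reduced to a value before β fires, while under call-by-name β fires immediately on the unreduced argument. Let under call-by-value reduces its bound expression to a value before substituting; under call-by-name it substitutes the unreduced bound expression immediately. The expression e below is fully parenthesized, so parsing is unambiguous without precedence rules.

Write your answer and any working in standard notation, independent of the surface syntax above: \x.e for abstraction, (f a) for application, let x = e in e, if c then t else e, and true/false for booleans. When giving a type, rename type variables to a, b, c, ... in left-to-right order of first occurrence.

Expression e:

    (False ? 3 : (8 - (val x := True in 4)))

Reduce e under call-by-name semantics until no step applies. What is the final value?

Answer: 4

Working:
step 0: (if false then 3 else (8 - (let x = true in 4)))
step 1: [if@root] (8 - (let x = true in 4))
step 2: [let@1] (8 - 4)
step 3: [delta@root] 4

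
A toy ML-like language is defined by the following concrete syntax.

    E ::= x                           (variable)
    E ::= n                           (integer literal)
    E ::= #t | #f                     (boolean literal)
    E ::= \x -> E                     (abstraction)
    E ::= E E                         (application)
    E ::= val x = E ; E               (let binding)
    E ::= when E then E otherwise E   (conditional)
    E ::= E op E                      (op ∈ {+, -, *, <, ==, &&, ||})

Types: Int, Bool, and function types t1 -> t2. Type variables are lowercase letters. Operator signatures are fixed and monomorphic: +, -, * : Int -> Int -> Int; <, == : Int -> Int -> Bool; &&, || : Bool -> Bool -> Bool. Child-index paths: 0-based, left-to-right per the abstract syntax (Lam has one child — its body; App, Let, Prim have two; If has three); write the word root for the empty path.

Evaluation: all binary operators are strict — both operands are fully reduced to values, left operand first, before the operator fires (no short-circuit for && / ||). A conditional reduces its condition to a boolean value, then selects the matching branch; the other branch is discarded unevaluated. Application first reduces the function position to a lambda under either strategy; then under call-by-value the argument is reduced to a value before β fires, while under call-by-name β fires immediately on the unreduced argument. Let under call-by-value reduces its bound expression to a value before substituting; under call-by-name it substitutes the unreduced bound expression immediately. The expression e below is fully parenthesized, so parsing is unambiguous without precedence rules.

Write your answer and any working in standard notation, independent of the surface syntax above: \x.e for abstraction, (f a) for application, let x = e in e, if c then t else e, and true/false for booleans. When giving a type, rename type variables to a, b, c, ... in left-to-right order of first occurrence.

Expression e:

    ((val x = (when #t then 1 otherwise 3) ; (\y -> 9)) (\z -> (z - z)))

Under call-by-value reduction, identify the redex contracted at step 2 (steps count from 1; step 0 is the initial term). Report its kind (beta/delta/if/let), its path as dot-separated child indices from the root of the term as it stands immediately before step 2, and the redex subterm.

Derivation:
step 0: ((let x = (if true then 1 else 3) in (\y.9)) (\z.(z - z)))
step 1: [if@0.0] ((let x = 1 in (\y.9)) (\z.(z - z)))
step 2: [let@0] ((\y.9) (\z.(z - z)))

Answer: let at 0 : (let x = 1 in (\y.9))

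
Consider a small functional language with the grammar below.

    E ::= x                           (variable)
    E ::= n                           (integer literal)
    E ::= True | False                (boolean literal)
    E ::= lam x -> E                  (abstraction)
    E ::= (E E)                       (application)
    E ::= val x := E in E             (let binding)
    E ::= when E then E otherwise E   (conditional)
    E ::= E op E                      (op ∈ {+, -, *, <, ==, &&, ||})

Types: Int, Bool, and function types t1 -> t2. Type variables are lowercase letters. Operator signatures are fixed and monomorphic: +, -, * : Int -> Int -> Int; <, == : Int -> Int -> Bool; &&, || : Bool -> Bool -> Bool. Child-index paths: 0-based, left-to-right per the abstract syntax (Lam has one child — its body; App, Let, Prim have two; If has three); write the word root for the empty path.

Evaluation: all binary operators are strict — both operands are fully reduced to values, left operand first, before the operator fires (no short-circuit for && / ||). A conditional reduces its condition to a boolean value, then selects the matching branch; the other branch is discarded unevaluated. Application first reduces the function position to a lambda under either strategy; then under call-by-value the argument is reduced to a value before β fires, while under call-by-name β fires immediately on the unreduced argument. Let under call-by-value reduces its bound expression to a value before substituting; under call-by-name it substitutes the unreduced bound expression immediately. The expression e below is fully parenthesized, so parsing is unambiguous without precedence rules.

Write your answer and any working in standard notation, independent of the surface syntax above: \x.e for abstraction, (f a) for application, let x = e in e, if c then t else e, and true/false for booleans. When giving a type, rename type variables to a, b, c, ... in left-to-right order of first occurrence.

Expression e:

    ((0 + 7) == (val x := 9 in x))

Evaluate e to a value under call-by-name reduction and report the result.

Answer: false

Working:
step 0: ((0 + 7) == (let x = 9 in x))
step 1: [delta@0] (7 == (let x = 9 in x))
step 2: [let@1] (7 == 9)
step 3: [delta@root] false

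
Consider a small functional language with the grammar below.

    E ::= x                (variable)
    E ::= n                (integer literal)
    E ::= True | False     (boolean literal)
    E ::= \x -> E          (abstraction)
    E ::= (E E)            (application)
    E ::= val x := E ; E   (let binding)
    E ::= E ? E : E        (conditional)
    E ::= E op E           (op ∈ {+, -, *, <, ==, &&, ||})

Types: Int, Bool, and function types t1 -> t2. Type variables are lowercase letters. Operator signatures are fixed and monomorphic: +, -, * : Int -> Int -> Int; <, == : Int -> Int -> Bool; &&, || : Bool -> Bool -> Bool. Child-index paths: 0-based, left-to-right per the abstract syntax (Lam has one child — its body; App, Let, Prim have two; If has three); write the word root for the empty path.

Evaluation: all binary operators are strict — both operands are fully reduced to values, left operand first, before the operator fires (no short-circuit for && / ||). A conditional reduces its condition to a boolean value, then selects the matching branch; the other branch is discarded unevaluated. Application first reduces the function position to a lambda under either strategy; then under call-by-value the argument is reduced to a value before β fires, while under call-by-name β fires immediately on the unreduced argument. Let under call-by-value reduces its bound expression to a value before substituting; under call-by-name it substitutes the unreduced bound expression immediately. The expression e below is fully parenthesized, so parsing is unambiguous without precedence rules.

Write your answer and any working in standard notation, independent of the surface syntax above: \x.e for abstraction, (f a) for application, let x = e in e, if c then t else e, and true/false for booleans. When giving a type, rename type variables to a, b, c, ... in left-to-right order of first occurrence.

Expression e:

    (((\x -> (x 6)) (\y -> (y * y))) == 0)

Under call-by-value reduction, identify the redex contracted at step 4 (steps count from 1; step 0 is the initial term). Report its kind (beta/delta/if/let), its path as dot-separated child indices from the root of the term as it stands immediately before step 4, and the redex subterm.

Answer: delta at root : (36 == 0)

Derivation:
step 0: (((\x.(x 6)) (\y.(y * y))) == 0)
step 1: [beta@0] (((\y.(y * y)) 6) == 0)
step 2: [beta@0] ((6 * 6) == 0)
step 3: [delta@0] (36 == 0)
step 4: [delta@root] false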